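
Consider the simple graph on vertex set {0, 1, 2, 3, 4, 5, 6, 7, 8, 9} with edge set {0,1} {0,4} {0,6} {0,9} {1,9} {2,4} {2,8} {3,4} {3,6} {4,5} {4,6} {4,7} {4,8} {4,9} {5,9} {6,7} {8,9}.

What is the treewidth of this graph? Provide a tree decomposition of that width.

Treewidth 2.
One such decomposition:
Bags: B1 = {0, 4, 6}  B2 = {0, 4, 9}  B3 = {4, 8, 9}  B4 = {4, 6, 7}  B5 = {3, 4, 6}  B6 = {0, 1, 9}  B7 = {4, 5, 9}  B8 = {2, 4, 8}
Tree: B1–B2, B2–B3, B1–B4, B4–B5, B2–B6, B2–B7, B3–B8

Every bag has size at most 3, so the width is 3 − 1 = 2 and tw(G) ≤ 2. On the other hand G contains the 3-clique {0, 1, 9}. A clique must lie in a single bag of any decomposition, so no decomposition can have width below 2. The upper and lower bounds meet at 2, so that is the treewidth.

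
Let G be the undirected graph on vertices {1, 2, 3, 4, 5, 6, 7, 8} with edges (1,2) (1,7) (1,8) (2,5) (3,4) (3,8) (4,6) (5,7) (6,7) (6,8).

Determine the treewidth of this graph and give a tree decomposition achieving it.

The largest bag has 3 vertices, giving width 2; this decomposition certifies tw(G) ≤ 2. For the lower bound, G contains the cycle 2–5–7–1–2, so G is not a forest; only forests have treewidth ≤ 1, hence tw(G) ≥ 2. Therefore the treewidth is 2.

Treewidth 2.
One optimal decomposition is:
Bags: B1 = {1, 2, 5}  B2 = {1, 5, 7}  B3 = {1, 7, 8}  B4 = {6, 7, 8}  B5 = {3, 6, 8}  B6 = {3, 4, 6}
Tree: B1–B2, B2–B3, B3–B4, B4–B5, B5–B6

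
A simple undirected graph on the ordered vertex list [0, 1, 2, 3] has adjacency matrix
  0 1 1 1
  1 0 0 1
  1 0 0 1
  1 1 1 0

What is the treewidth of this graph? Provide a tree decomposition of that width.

Every bag has size at most 3, so the width is 3 − 1 = 2 and tw(G) ≤ 2. On the other hand G contains the 3-clique {0, 1, 3}. A clique must lie in a single bag of any decomposition, so no decomposition can have width below 2. The upper and lower bounds meet at 2, so that is the treewidth.

Treewidth 2.
Bags: B1 = {0, 1, 3}  B2 = {0, 2, 3}
Tree: B1–B2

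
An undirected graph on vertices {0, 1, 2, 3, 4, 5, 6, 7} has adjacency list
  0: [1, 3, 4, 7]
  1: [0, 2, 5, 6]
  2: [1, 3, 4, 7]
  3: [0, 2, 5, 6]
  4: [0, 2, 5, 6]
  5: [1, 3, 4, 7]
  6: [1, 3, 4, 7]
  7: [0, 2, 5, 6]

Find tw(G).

4

A width-4 tree decomposition is:
Bags: B1 = {0, 1, 2, 5, 6}  B2 = {0, 2, 5, 6, 7}  B3 = {0, 2, 3, 5, 6}  B4 = {0, 2, 4, 5, 6}
Tree: B1–B2, B2–B3, B3–B4
Each bag holds 5 vertices, so the decomposition has width 4, which upper-bounds the treewidth. For the lower bound: the 5 vertex sets {1,6}, {0,7}, {2,3}, {5}, {4} are disjoint, each induces a connected subgraph, and every pair is joined by at least one edge of G. Contracting each set to a single vertex therefore yields K_{5} as a minor, and since treewidth is minor-monotone, tw(G) ≥ tw(K_{5}) = 4. Hence tw(G) = 4 exactly.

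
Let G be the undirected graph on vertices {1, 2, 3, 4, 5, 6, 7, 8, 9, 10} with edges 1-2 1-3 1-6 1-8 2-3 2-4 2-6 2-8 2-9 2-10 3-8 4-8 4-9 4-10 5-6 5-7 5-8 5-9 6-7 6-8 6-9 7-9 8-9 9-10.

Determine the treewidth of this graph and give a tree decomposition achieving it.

Treewidth 3.
One such decomposition:
Bags: B1 = {2, 4, 8, 9}  B2 = {2, 6, 8, 9}  B3 = {5, 6, 8, 9}  B4 = {2, 4, 9, 10}  B5 = {1, 2, 6, 8}  B6 = {5, 6, 7, 9}  B7 = {1, 2, 3, 8}
Tree: B1–B2, B2–B3, B1–B4, B2–B5, B3–B6, B5–B7

Every bag has size at most 4, so the width is 4 − 1 = 3 and tw(G) ≤ 3. Conversely, {1, 2, 3, 8} is a clique of size 4, and the vertices of any clique must share a bag in every tree decomposition; so some bag has ≥ 4 vertices and tw(G) ≥ 3. The upper and lower bounds meet at 3, so that is the treewidth.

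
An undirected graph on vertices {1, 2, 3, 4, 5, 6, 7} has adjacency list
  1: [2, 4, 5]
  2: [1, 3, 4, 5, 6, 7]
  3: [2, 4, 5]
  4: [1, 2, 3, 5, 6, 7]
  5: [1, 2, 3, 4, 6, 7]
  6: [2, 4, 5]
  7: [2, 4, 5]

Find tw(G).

3

A width-3 tree decomposition is:
Bags: B1 = {2, 3, 4, 5}  B2 = {2, 4, 5, 7}  B3 = {2, 4, 5, 6}  B4 = {1, 2, 4, 5}
Tree: B1–B2, B1–B3, B1–B4
Each bag holds 4 vertices, so the decomposition has width 3, which upper-bounds the treewidth. For the lower bound, the 4 vertices {1, 2, 4, 5} are pairwise adjacent, and any tree decomposition puts a clique entirely inside one bag — forcing width ≥ 3. Hence tw(G) = 3 exactly.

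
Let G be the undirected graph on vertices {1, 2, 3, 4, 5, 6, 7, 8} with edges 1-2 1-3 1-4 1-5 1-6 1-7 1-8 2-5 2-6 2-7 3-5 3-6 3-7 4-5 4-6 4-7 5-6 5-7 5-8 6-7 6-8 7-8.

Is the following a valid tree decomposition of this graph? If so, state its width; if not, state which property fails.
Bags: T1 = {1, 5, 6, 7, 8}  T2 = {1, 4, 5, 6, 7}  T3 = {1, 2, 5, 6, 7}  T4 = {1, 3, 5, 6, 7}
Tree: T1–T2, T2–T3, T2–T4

Yes; width 4.

Every vertex of G appears in some bag (union = {1, 2, 3, 4, 5, 6, 7, 8}); every edge is covered by a bag; and for each vertex v the set of bags containing v is connected in the bag tree. The decomposition is therefore valid. The largest bag has 5 vertices, so the width is 4.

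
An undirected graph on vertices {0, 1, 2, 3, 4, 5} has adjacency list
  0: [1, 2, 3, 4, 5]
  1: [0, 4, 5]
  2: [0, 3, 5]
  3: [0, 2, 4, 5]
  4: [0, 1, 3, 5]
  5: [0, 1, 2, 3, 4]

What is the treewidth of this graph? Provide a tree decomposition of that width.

Each bag holds 4 vertices, so the decomposition has width 3, which upper-bounds the treewidth. Conversely, {0, 1, 4, 5} is a clique of size 4, and the vertices of any clique must share a bag in every tree decomposition; so some bag has ≥ 4 vertices and tw(G) ≥ 3. The upper and lower bounds meet at 3, so that is the treewidth.

Treewidth 3.
Bags: B1 = {0, 3, 4, 5}  B2 = {0, 2, 3, 5}  B3 = {0, 1, 4, 5}
Tree: B1–B2, B1–B3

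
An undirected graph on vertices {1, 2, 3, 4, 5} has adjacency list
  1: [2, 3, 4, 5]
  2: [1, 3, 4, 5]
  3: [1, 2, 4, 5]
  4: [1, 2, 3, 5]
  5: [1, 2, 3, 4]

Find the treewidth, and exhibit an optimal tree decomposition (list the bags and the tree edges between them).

Treewidth 4.
One such decomposition:
Bags: B1 = {1, 2, 3, 4, 5}
Tree: (single bag)

With just one bag of size 5, the width is 5 − 1 = 4, so tw(G) ≤ 4. For the lower bound, the 5 vertices {1, 2, 3, 4, 5} are pairwise adjacent, and any tree decomposition puts a clique entirely inside one bag — forcing width ≥ 4. Combining the bounds, tw(G) = 4.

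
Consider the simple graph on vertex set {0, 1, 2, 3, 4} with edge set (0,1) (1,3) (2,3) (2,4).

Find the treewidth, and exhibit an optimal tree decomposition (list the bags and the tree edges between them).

Treewidth 1.
One optimal decomposition is:
Bags: B1 = {0, 1}  B2 = {1, 3}  B3 = {2, 3}  B4 = {2, 4}
Tree: B1–B2, B2–B3, B3–B4

The largest bag has 2 vertices, giving width 1; this decomposition certifies tw(G) ≤ 1. G has an edge, so its treewidth is at least 1. The upper and lower bounds meet at 1, so that is the treewidth.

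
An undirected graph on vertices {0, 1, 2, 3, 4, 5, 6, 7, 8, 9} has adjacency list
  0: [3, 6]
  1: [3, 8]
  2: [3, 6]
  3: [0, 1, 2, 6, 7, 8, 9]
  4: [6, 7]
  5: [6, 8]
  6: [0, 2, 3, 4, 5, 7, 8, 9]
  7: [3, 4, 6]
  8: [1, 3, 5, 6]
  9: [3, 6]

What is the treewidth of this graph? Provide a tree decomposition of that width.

Each bag holds 3 vertices, so the decomposition has width 2, which upper-bounds the treewidth. Conversely, {1, 3, 8} is a clique of size 3, and the vertices of any clique must share a bag in every tree decomposition; so some bag has ≥ 3 vertices and tw(G) ≥ 2. The upper and lower bounds meet at 2, so that is the treewidth.

Treewidth 2.
One optimal decomposition is:
Bags: B1 = {3, 6, 7}  B2 = {2, 3, 6}  B3 = {3, 6, 8}  B4 = {1, 3, 8}  B5 = {4, 6, 7}  B6 = {5, 6, 8}  B7 = {3, 6, 9}  B8 = {0, 3, 6}
Tree: B1–B2, B2–B3, B3–B4, B1–B5, B3–B6, B2–B7, B2–B8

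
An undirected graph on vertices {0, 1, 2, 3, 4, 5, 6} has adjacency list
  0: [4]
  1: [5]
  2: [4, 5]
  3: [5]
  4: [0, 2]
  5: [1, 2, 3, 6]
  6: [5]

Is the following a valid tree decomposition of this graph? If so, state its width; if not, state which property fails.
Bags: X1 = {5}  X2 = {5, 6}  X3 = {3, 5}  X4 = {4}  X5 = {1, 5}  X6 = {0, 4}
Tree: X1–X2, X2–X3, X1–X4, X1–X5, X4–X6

No — vertex 2 appears in no bag.

A tree decomposition must satisfy three properties: every vertex lies in some bag; for every edge, both endpoints lie together in some bag; and for every vertex, the bags containing it form a connected subtree. Here vertex 2 appears in no bag, so the decomposition is invalid.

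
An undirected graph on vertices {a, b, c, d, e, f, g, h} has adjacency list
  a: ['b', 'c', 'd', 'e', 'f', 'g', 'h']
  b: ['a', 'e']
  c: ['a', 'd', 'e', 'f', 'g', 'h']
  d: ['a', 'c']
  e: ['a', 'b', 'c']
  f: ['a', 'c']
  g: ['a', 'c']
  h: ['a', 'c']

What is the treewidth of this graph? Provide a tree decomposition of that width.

Treewidth 2.
One such decomposition:
Bags: B1 = {a, c, d}  B2 = {a, c, h}  B3 = {a, c, f}  B4 = {a, c, e}  B5 = {a, b, e}  B6 = {a, c, g}
Tree: B1–B2, B1–B3, B1–B4, B4–B5, B2–B6

Each bag holds 3 vertices, so the decomposition has width 2, which upper-bounds the treewidth. Conversely, {a, c, d} is a clique of size 3, and the vertices of any clique must share a bag in every tree decomposition; so some bag has ≥ 3 vertices and tw(G) ≥ 2. Therefore the treewidth is 2.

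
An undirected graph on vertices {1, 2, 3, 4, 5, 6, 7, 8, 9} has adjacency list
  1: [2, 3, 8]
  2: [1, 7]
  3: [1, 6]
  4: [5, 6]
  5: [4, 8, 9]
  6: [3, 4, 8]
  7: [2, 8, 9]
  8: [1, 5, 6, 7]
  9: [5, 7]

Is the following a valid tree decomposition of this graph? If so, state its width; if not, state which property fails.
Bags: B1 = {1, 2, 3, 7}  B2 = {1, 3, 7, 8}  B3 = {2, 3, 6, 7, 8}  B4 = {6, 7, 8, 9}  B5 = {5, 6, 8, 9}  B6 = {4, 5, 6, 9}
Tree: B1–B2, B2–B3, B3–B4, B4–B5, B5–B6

No — bags containing vertex 2 are not connected in the tree.

A tree decomposition must satisfy three properties: every vertex lies in some bag; for every edge, both endpoints lie together in some bag; and for every vertex, the bags containing it form a connected subtree. Here bags containing vertex 2 are not connected in the tree, so the decomposition is invalid.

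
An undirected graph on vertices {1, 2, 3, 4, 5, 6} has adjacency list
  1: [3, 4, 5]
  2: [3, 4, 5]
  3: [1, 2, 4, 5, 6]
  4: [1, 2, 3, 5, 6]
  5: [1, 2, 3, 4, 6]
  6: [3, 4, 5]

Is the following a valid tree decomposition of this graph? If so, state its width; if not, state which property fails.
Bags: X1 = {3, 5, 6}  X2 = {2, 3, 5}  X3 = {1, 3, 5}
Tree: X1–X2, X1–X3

A tree decomposition must satisfy three properties: every vertex lies in some bag; for every edge, both endpoints lie together in some bag; and for every vertex, the bags containing it form a connected subtree. Here vertex 4 appears in no bag, so the decomposition is invalid.

No — vertex 4 appears in no bag.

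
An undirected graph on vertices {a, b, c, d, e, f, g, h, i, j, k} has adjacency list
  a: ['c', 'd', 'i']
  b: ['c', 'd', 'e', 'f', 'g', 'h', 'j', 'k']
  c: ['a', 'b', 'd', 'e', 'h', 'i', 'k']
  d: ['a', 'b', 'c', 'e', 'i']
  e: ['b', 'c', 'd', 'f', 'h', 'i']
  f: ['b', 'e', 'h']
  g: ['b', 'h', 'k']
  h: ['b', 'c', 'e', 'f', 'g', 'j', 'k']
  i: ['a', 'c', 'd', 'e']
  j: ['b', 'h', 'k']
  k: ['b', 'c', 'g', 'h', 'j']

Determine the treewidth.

A width-3 tree decomposition is:
Bags: B1 = {b, h, j, k}  B2 = {b, c, h, k}  B3 = {b, c, e, h}  B4 = {b, e, f, h}  B5 = {b, g, h, k}  B6 = {b, c, d, e}  B7 = {c, d, e, i}  B8 = {a, c, d, i}
Tree: B1–B2, B2–B3, B3–B4, B1–B5, B3–B6, B6–B7, B7–B8
The largest bag has 4 vertices, giving width 3; this decomposition certifies tw(G) ≤ 3. Conversely, {a, c, d, i} is a clique of size 4, and the vertices of any clique must share a bag in every tree decomposition; so some bag has ≥ 4 vertices and tw(G) ≥ 3. Hence tw(G) = 3 exactly.

3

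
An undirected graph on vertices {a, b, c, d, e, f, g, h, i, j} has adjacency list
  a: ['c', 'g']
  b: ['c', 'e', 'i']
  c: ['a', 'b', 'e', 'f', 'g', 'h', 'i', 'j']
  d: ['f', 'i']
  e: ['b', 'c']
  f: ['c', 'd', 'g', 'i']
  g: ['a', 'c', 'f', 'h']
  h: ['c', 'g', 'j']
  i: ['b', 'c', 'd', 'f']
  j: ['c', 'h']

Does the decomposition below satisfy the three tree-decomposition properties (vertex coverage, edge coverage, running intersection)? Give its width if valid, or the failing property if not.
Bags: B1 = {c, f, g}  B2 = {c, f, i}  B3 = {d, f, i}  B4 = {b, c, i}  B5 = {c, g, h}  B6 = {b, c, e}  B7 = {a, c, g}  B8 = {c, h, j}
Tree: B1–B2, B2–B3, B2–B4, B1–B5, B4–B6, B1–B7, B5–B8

Yes; width 2.

Vertex coverage: the bags together contain {a, b, c, d, e, f, g, h, i, j}, the full vertex set. Edge coverage: each edge of G has both endpoints in at least one bag. Running intersection: for every vertex, the bags containing it form a connected subtree. All three properties hold, so this is a valid tree decomposition of width max|bag| − 1 = 2, and hence tw(G) ≤ 2.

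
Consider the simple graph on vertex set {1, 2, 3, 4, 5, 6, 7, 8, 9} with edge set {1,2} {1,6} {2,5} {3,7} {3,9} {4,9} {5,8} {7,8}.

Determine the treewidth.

A width-1 tree decomposition is:
Bags: B1 = {4, 9}  B2 = {3, 9}  B3 = {3, 7}  B4 = {7, 8}  B5 = {5, 8}  B6 = {2, 5}  B7 = {1, 2}  B8 = {1, 6}
Tree: B1–B2, B2–B3, B3–B4, B4–B5, B5–B6, B6–B7, B7–B8
Every bag has size at most 2, so the width is 2 − 1 = 1 and tw(G) ≤ 1. G has an edge, so its treewidth is at least 1. The upper and lower bounds meet at 1, so that is the treewidth.

1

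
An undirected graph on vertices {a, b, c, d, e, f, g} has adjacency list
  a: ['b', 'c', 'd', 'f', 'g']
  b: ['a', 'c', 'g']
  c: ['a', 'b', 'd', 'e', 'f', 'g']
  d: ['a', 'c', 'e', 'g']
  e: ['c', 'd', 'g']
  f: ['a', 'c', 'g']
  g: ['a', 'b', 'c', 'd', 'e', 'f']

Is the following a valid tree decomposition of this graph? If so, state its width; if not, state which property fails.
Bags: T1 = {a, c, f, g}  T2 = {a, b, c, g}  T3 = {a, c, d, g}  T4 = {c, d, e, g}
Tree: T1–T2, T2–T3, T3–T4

Yes; width 3.

Vertex coverage: the bags together contain {a, b, c, d, e, f, g}, the full vertex set. Edge coverage: each edge of G has both endpoints in at least one bag. Running intersection: for every vertex, the bags containing it form a connected subtree. All three properties hold, so this is a valid tree decomposition of width max|bag| − 1 = 3, and hence tw(G) ≤ 3.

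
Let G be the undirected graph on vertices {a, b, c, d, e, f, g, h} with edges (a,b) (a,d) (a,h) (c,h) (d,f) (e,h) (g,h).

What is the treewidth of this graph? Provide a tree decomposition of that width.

Each bag holds 2 vertices, so the decomposition has width 1, which upper-bounds the treewidth. Any graph with an edge has treewidth ≥ 1, and G has the edge h–a. Hence tw(G) = 1 exactly.

Treewidth 1.
One such decomposition:
Bags: B1 = {a, h}  B2 = {a, b}  B3 = {c, h}  B4 = {a, d}  B5 = {e, h}  B6 = {d, f}  B7 = {g, h}
Tree: B1–B2, B1–B3, B2–B4, B1–B5, B4–B6, B5–B7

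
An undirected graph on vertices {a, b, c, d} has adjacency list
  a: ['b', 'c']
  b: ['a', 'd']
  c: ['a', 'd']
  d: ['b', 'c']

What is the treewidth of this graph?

A width-2 tree decomposition is:
Bags: B1 = {a, b, c}  B2 = {b, c, d}
Tree: B1–B2
Each bag holds 3 vertices, so the decomposition has width 2, which upper-bounds the treewidth. Since c–a–b–d–c is a cycle in G, G is not acyclic. Forests are exactly the graphs of treewidth ≤ 1, so tw(G) ≥ 2. The upper and lower bounds meet at 2, so that is the treewidth.

2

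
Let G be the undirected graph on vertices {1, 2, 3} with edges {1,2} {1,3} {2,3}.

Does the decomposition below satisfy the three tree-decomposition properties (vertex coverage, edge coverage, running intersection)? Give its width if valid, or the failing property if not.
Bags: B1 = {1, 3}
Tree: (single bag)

No — vertex 2 appears in no bag.

A tree decomposition must satisfy three properties: every vertex lies in some bag; for every edge, both endpoints lie together in some bag; and for every vertex, the bags containing it form a connected subtree. Here vertex 2 appears in no bag, so the decomposition is invalid.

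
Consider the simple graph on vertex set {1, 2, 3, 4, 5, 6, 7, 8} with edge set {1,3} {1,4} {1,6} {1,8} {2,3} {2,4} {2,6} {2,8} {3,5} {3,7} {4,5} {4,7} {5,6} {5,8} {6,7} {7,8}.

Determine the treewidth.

4

A width-4 tree decomposition is:
Bags: B1 = {1, 3, 4, 6, 8}  B2 = {3, 4, 5, 6, 8}  B3 = {2, 3, 4, 6, 8}  B4 = {3, 4, 6, 7, 8}
Tree: B1–B2, B2–B3, B3–B4
Each bag holds 5 vertices, so the decomposition has width 4, which upper-bounds the treewidth. For the lower bound: the 5 vertex sets {1,6}, {5,8}, {2,4}, {3}, {7} are disjoint, each induces a connected subgraph, and every pair is joined by at least one edge of G. Contracting each set to a single vertex therefore yields K_{5} as a minor, and since treewidth is minor-monotone, tw(G) ≥ tw(K_{5}) = 4. The upper and lower bounds meet at 4, so that is the treewidth.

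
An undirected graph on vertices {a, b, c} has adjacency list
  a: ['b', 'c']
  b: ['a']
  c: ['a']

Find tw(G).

1

A width-1 tree decomposition is:
Bags: B1 = {a, b}  B2 = {a, c}
Tree: B1–B2
Each bag holds 2 vertices, so the decomposition has width 1, which upper-bounds the treewidth. Since G has at least one edge (e.g. a–b), it is not an edgeless graph, so tw(G) ≥ 1. Therefore the treewidth is 1.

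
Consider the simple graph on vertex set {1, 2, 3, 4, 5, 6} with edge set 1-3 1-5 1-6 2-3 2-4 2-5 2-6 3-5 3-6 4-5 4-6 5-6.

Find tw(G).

3

A width-3 tree decomposition is:
Bags: B1 = {1, 3, 5, 6}  B2 = {2, 3, 5, 6}  B3 = {2, 4, 5, 6}
Tree: B1–B2, B2–B3
Each bag holds 4 vertices, so the decomposition has width 3, which upper-bounds the treewidth. Conversely, {1, 3, 5, 6} is a clique of size 4, and the vertices of any clique must share a bag in every tree decomposition; so some bag has ≥ 4 vertices and tw(G) ≥ 3. The upper and lower bounds meet at 3, so that is the treewidth.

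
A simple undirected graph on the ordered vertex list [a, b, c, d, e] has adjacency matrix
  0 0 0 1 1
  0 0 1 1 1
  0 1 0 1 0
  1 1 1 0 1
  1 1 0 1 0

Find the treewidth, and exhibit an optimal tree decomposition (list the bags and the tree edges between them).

Each bag holds 3 vertices, so the decomposition has width 2, which upper-bounds the treewidth. Conversely, {a, d, e} is a clique of size 3, and the vertices of any clique must share a bag in every tree decomposition; so some bag has ≥ 3 vertices and tw(G) ≥ 2. Therefore the treewidth is 2.

Treewidth 2.
One such decomposition:
Bags: B1 = {b, d, e}  B2 = {b, c, d}  B3 = {a, d, e}
Tree: B1–B2, B1–B3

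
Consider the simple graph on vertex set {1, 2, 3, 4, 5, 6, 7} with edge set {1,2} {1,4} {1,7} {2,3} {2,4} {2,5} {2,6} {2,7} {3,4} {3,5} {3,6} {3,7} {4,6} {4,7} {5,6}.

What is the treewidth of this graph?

A width-3 tree decomposition is:
Bags: B1 = {2, 3, 4, 7}  B2 = {2, 3, 4, 6}  B3 = {2, 3, 5, 6}  B4 = {1, 2, 4, 7}
Tree: B1–B2, B2–B3, B1–B4
Every bag has size at most 4, so the width is 4 − 1 = 3 and tw(G) ≤ 3. Conversely, {1, 2, 4, 7} is a clique of size 4, and the vertices of any clique must share a bag in every tree decomposition; so some bag has ≥ 4 vertices and tw(G) ≥ 3. Combining the bounds, tw(G) = 3.

3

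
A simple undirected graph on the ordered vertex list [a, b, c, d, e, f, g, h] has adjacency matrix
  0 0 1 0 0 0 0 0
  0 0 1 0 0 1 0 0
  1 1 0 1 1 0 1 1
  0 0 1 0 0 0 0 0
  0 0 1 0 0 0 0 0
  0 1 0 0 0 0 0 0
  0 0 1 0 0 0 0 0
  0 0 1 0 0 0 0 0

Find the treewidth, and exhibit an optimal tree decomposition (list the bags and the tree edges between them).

Treewidth 1.
One optimal decomposition is:
Bags: B1 = {b, c}  B2 = {c, e}  B3 = {b, f}  B4 = {c, h}  B5 = {c, d}  B6 = {a, c}  B7 = {c, g}
Tree: B1–B2, B1–B3, B2–B4, B2–B5, B4–B6, B6–B7

Each bag holds 2 vertices, so the decomposition has width 1, which upper-bounds the treewidth. Any graph with an edge has treewidth ≥ 1, and G has the edge b–c. Hence tw(G) = 1 exactly.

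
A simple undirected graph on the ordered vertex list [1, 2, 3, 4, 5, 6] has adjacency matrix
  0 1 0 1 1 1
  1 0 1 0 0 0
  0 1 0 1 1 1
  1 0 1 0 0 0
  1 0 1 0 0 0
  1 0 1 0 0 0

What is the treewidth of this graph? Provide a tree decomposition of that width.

Treewidth 2.
One optimal decomposition is:
Bags: B1 = {1, 3, 6}  B2 = {1, 2, 3}  B3 = {1, 3, 4}  B4 = {1, 3, 5}
Tree: B1–B2, B2–B3, B3–B4

The largest bag has 3 vertices, giving width 2; this decomposition certifies tw(G) ≤ 2. Since 1–6–3–2–1 is a cycle in G, G is not acyclic. Forests are exactly the graphs of treewidth ≤ 1, so tw(G) ≥ 2. Combining the bounds, tw(G) = 2.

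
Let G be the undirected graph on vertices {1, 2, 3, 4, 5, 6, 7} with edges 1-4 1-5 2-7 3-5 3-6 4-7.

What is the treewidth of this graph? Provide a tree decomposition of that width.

Each bag holds 2 vertices, so the decomposition has width 1, which upper-bounds the treewidth. G has an edge, so its treewidth is at least 1. Hence tw(G) = 1 exactly.

Treewidth 1.
One optimal decomposition is:
Bags: B1 = {2, 7}  B2 = {4, 7}  B3 = {1, 4}  B4 = {1, 5}  B5 = {3, 5}  B6 = {3, 6}
Tree: B1–B2, B2–B3, B3–B4, B4–B5, B5–B6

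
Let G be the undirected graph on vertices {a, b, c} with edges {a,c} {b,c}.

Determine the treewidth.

1

A width-1 tree decomposition is:
Bags: B1 = {a, c}  B2 = {b, c}
Tree: B1–B2
Every bag has size at most 2, so the width is 2 − 1 = 1 and tw(G) ≤ 1. Any graph with an edge has treewidth ≥ 1, and G has the edge a–c. Therefore the treewidth is 1.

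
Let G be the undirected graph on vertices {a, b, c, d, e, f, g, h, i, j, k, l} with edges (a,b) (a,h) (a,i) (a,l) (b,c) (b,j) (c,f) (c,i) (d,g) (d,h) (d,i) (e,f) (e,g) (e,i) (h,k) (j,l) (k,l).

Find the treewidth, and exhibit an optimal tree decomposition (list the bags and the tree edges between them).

Every bag has size at most 4, so the width is 4 − 1 = 3 and tw(G) ≤ 3. For the lower bound: the 4 vertex sets {e,f,g}, {c}, {i}, {a,b,d,h} are disjoint, each induces a connected subgraph, and every pair is joined by at least one edge of G. Contracting each set to a single vertex therefore yields K_{4} as a minor, and since treewidth is minor-monotone, tw(G) ≥ tw(K_{4}) = 3. Therefore the treewidth is 3.

Treewidth 3.
Bags: B1 = {c, e, f, g}  B2 = {c, e, g, i}  B3 = {c, d, g, i}  B4 = {b, c, d, i}  B5 = {a, b, d, i}  B6 = {a, b, d, h}  B7 = {a, b, h, j}  B8 = {a, h, j, l}  B9 = {h, j, k, l}
Tree: B1–B2, B2–B3, B3–B4, B4–B5, B5–B6, B6–B7, B7–B8, B8–B9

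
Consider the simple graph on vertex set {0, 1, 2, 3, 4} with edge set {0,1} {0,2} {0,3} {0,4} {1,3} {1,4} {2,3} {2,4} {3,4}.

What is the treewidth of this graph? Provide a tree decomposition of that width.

Every bag has size at most 4, so the width is 4 − 1 = 3 and tw(G) ≤ 3. On the other hand G contains the 4-clique {0, 1, 3, 4}. A clique must lie in a single bag of any decomposition, so no decomposition can have width below 3. The upper and lower bounds meet at 3, so that is the treewidth.

Treewidth 3.
One optimal decomposition is:
Bags: B1 = {0, 1, 3, 4}  B2 = {0, 2, 3, 4}
Tree: B1–B2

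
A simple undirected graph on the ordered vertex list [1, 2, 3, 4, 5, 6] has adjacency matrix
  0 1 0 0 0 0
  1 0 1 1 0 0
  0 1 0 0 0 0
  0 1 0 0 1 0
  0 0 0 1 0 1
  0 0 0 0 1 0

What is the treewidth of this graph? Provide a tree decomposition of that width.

The largest bag has 2 vertices, giving width 1; this decomposition certifies tw(G) ≤ 1. Any graph with an edge has treewidth ≥ 1, and G has the edge 1–2. Combining the bounds, tw(G) = 1.

Treewidth 1.
One optimal decomposition is:
Bags: B1 = {1, 2}  B2 = {2, 4}  B3 = {2, 3}  B4 = {4, 5}  B5 = {5, 6}
Tree: B1–B2, B2–B3, B2–B4, B4–B5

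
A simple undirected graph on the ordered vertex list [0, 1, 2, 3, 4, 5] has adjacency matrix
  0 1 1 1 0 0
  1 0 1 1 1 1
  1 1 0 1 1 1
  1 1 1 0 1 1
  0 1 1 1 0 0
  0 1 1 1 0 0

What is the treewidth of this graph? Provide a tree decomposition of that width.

Every bag has size at most 4, so the width is 4 − 1 = 3 and tw(G) ≤ 3. Conversely, {0, 1, 2, 3} is a clique of size 4, and the vertices of any clique must share a bag in every tree decomposition; so some bag has ≥ 4 vertices and tw(G) ≥ 3. Combining the bounds, tw(G) = 3.

Treewidth 3.
One such decomposition:
Bags: B1 = {1, 2, 3, 5}  B2 = {0, 1, 2, 3}  B3 = {1, 2, 3, 4}
Tree: B1–B2, B2–B3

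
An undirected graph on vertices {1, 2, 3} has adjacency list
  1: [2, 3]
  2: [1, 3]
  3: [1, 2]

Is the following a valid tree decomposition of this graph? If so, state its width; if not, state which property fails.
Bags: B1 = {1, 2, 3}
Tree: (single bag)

Yes; width 2.

Checking the three conditions: (i) the bags cover all of {1, 2, 3}; (ii) for each edge, some bag contains both endpoints; (iii) the bags containing any fixed vertex form a subtree. All hold, so the decomposition is valid with width 3 − 1 = 2.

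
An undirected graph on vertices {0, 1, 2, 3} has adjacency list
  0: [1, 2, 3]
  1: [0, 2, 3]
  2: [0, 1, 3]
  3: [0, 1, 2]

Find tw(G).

A width-3 tree decomposition is:
Bags: B1 = {0, 1, 2, 3}
Tree: (single bag)
With just one bag of size 4, the width is 4 − 1 = 3, so tw(G) ≤ 3. Conversely, {0, 1, 2, 3} is a clique of size 4, and the vertices of any clique must share a bag in every tree decomposition; so some bag has ≥ 4 vertices and tw(G) ≥ 3. The upper and lower bounds meet at 3, so that is the treewidth.

3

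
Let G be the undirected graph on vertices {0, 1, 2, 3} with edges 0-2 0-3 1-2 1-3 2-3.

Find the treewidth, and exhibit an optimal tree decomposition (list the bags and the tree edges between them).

Each bag holds 3 vertices, so the decomposition has width 2, which upper-bounds the treewidth. For the lower bound, the 3 vertices {0, 2, 3} are pairwise adjacent, and any tree decomposition puts a clique entirely inside one bag — forcing width ≥ 2. The upper and lower bounds meet at 2, so that is the treewidth.

Treewidth 2.
One optimal decomposition is:
Bags: B1 = {1, 2, 3}  B2 = {0, 2, 3}
Tree: B1–B2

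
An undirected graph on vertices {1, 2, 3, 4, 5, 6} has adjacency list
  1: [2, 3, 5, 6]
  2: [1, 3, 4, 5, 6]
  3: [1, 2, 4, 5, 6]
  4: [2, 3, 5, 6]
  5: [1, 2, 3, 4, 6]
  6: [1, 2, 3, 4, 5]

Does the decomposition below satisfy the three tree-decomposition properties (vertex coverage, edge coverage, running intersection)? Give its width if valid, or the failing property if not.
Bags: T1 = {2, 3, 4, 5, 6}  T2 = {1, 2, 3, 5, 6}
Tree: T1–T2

Checking the three conditions: (i) the bags cover all of {1, 2, 3, 4, 5, 6}; (ii) for each edge, some bag contains both endpoints; (iii) the bags containing any fixed vertex form a subtree. All hold, so the decomposition is valid with width 5 − 1 = 4.

Yes; width 4.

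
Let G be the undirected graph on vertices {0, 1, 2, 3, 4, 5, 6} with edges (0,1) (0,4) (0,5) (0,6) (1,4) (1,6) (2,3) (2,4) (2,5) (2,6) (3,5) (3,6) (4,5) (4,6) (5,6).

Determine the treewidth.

A width-3 tree decomposition is:
Bags: B1 = {0, 1, 4, 6}  B2 = {0, 4, 5, 6}  B3 = {2, 4, 5, 6}  B4 = {2, 3, 5, 6}
Tree: B1–B2, B2–B3, B3–B4
Every bag has size at most 4, so the width is 4 − 1 = 3 and tw(G) ≤ 3. For the lower bound, the 4 vertices {2, 3, 5, 6} are pairwise adjacent, and any tree decomposition puts a clique entirely inside one bag — forcing width ≥ 3. Hence tw(G) = 3 exactly.

3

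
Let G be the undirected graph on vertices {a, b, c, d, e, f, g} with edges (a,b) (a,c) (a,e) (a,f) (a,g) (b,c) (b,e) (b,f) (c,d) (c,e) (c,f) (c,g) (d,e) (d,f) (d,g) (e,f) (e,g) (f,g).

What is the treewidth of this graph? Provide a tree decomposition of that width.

Each bag holds 5 vertices, so the decomposition has width 4, which upper-bounds the treewidth. Conversely, {c, d, e, f, g} is a clique of size 5, and the vertices of any clique must share a bag in every tree decomposition; so some bag has ≥ 5 vertices and tw(G) ≥ 4. Therefore the treewidth is 4.

Treewidth 4.
One such decomposition:
Bags: B1 = {a, c, e, f, g}  B2 = {c, d, e, f, g}  B3 = {a, b, c, e, f}
Tree: B1–B2, B1–B3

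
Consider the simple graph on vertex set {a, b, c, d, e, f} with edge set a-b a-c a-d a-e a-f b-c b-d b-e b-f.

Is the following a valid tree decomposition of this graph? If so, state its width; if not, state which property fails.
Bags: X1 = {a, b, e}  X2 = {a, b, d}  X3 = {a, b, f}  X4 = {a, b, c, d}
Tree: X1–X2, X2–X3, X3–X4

A tree decomposition must satisfy three properties: every vertex lies in some bag; for every edge, both endpoints lie together in some bag; and for every vertex, the bags containing it form a connected subtree. Here bags containing vertex d are not connected in the tree, so the decomposition is invalid.

No — bags containing vertex d are not connected in the tree.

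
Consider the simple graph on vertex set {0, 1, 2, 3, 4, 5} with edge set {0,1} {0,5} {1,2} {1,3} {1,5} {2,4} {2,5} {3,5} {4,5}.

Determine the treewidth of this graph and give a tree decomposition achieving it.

Treewidth 2.
One such decomposition:
Bags: B1 = {0, 1, 5}  B2 = {1, 3, 5}  B3 = {1, 2, 5}  B4 = {2, 4, 5}
Tree: B1–B2, B1–B3, B3–B4

Every bag has size at most 3, so the width is 3 − 1 = 2 and tw(G) ≤ 2. Conversely, {0, 1, 5} is a clique of size 3, and the vertices of any clique must share a bag in every tree decomposition; so some bag has ≥ 3 vertices and tw(G) ≥ 2. Combining the bounds, tw(G) = 2.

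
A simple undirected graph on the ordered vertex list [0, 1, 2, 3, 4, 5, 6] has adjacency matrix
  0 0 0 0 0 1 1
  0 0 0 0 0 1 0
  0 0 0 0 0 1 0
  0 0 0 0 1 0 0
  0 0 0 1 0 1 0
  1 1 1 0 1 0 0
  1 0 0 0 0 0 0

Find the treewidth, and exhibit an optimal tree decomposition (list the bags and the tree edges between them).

Each bag holds 2 vertices, so the decomposition has width 1, which upper-bounds the treewidth. Since G has at least one edge (e.g. 4–5), it is not an edgeless graph, so tw(G) ≥ 1. The upper and lower bounds meet at 1, so that is the treewidth.

Treewidth 1.
Bags: B1 = {4, 5}  B2 = {0, 5}  B3 = {3, 4}  B4 = {2, 5}  B5 = {1, 5}  B6 = {0, 6}
Tree: B1–B2, B1–B3, B2–B4, B4–B5, B2–B6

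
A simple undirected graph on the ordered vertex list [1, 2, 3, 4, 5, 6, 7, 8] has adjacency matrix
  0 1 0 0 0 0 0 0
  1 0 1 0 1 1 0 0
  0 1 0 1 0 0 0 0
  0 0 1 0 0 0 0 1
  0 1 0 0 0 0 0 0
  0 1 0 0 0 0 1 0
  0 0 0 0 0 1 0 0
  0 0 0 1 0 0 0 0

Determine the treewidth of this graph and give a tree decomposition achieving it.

Every bag has size at most 2, so the width is 2 − 1 = 1 and tw(G) ≤ 1. Since G has at least one edge (e.g. 6–2), it is not an edgeless graph, so tw(G) ≥ 1. Hence tw(G) = 1 exactly.

Treewidth 1.
Bags: B1 = {2, 6}  B2 = {2, 3}  B3 = {1, 2}  B4 = {3, 4}  B5 = {2, 5}  B6 = {6, 7}  B7 = {4, 8}
Tree: B1–B2, B2–B3, B2–B4, B2–B5, B1–B6, B4–B7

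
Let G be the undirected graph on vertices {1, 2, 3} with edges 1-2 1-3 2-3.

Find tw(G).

A width-2 tree decomposition is:
Bags: B1 = {1, 2, 3}
Tree: (single bag)
With just one bag of size 3, the width is 3 − 1 = 2, so tw(G) ≤ 2. Conversely, {1, 2, 3} is a clique of size 3, and the vertices of any clique must share a bag in every tree decomposition; so some bag has ≥ 3 vertices and tw(G) ≥ 2. Combining the bounds, tw(G) = 2.

2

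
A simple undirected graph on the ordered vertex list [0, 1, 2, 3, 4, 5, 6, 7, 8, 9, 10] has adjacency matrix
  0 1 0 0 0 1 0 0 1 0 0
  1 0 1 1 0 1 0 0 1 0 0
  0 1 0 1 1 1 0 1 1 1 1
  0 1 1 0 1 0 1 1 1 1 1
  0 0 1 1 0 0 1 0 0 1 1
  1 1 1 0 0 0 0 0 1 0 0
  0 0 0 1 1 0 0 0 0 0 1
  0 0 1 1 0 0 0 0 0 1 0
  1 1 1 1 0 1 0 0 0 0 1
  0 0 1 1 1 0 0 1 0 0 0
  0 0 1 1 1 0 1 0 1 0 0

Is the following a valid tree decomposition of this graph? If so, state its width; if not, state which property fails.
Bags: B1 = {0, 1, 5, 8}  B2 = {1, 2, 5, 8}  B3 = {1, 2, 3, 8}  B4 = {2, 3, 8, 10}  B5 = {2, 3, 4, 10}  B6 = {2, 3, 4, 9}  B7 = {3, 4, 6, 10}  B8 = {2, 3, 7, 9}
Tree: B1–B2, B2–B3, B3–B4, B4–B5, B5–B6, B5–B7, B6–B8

Yes; width 3.

Every vertex of G appears in some bag (union = {0, 1, 2, 3, 4, 5, 6, 7, 8, 9, 10}); every edge is covered by a bag; and for each vertex v the set of bags containing v is connected in the bag tree. The decomposition is therefore valid. The largest bag has 4 vertices, so the width is 3.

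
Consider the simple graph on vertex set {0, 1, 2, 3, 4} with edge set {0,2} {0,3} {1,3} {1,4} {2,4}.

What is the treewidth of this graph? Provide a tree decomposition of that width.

Treewidth 2.
Bags: B1 = {0, 2, 4}  B2 = {0, 1, 4}  B3 = {0, 1, 3}
Tree: B1–B2, B2–B3

Each bag holds 3 vertices, so the decomposition has width 2, which upper-bounds the treewidth. The edges 0–2–4–1–3–0 form a cycle, so G is not a tree and its treewidth is at least 2. Therefore the treewidth is 2.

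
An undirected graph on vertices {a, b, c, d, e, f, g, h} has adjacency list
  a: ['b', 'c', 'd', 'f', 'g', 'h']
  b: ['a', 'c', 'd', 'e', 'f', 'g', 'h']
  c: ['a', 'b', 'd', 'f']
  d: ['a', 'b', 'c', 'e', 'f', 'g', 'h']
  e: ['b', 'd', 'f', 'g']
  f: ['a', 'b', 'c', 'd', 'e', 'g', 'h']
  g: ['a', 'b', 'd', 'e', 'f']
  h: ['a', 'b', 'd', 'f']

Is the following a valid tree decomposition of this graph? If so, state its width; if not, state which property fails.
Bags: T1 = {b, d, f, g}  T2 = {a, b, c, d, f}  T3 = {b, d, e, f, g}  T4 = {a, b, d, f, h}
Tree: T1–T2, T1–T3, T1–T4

A tree decomposition must satisfy three properties: every vertex lies in some bag; for every edge, both endpoints lie together in some bag; and for every vertex, the bags containing it form a connected subtree. Here edge (a,g) lies in no bag, so the decomposition is invalid.

No — edge (a,g) lies in no bag.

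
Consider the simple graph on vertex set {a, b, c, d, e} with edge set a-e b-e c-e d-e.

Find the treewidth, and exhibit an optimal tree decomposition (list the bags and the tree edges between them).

Every bag has size at most 2, so the width is 2 − 1 = 1 and tw(G) ≤ 1. Since G has at least one edge (e.g. c–e), it is not an edgeless graph, so tw(G) ≥ 1. Therefore the treewidth is 1.

Treewidth 1.
One optimal decomposition is:
Bags: B1 = {c, e}  B2 = {d, e}  B3 = {a, e}  B4 = {b, e}
Tree: B1–B2, B2–B3, B1–B4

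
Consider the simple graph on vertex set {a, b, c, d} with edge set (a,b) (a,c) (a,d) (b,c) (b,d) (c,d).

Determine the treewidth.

3

A width-3 tree decomposition is:
Bags: B1 = {a, b, c, d}
Tree: (single bag)
With just one bag of size 4, the width is 4 − 1 = 3, so tw(G) ≤ 3. Conversely, {a, b, c, d} is a clique of size 4, and the vertices of any clique must share a bag in every tree decomposition; so some bag has ≥ 4 vertices and tw(G) ≥ 3. The upper and lower bounds meet at 3, so that is the treewidth.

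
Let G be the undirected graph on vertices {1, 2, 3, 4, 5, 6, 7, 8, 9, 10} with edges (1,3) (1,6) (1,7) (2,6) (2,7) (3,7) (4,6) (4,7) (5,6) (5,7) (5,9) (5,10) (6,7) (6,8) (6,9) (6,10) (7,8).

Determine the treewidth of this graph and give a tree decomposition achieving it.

Treewidth 2.
Bags: B1 = {1, 6, 7}  B2 = {1, 3, 7}  B3 = {5, 6, 7}  B4 = {6, 7, 8}  B5 = {2, 6, 7}  B6 = {5, 6, 9}  B7 = {4, 6, 7}  B8 = {5, 6, 10}
Tree: B1–B2, B1–B3, B3–B4, B1–B5, B3–B6, B4–B7, B6–B8

The largest bag has 3 vertices, giving width 2; this decomposition certifies tw(G) ≤ 2. Conversely, {1, 3, 7} is a clique of size 3, and the vertices of any clique must share a bag in every tree decomposition; so some bag has ≥ 3 vertices and tw(G) ≥ 2. Therefore the treewidth is 2.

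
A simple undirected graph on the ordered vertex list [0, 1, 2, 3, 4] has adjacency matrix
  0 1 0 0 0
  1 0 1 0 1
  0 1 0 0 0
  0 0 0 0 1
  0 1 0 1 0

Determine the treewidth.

A width-1 tree decomposition is:
Bags: B1 = {1, 4}  B2 = {1, 2}  B3 = {0, 1}  B4 = {3, 4}
Tree: B1–B2, B2–B3, B1–B4
Each bag holds 2 vertices, so the decomposition has width 1, which upper-bounds the treewidth. Any graph with an edge has treewidth ≥ 1, and G has the edge 1–4. Hence tw(G) = 1 exactly.

1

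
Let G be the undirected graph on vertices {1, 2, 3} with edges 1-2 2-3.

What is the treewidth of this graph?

1

A width-1 tree decomposition is:
Bags: B1 = {1, 2}  B2 = {2, 3}
Tree: B1–B2
The largest bag has 2 vertices, giving width 1; this decomposition certifies tw(G) ≤ 1. Any graph with an edge has treewidth ≥ 1, and G has the edge 2–1. Therefore the treewidth is 1.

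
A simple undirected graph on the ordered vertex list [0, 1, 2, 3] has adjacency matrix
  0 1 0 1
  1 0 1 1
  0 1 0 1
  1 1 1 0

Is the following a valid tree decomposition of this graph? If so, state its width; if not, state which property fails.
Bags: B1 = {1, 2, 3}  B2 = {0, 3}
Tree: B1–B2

A tree decomposition must satisfy three properties: every vertex lies in some bag; for every edge, both endpoints lie together in some bag; and for every vertex, the bags containing it form a connected subtree. Here edge (1,0) lies in no bag, so the decomposition is invalid.

No — edge (1,0) lies in no bag.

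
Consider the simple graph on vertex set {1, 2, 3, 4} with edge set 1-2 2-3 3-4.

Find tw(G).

1

A width-1 tree decomposition is:
Bags: B1 = {1, 2}  B2 = {2, 3}  B3 = {3, 4}
Tree: B1–B2, B2–B3
Every bag has size at most 2, so the width is 2 − 1 = 1 and tw(G) ≤ 1. G has an edge, so its treewidth is at least 1. Hence tw(G) = 1 exactly.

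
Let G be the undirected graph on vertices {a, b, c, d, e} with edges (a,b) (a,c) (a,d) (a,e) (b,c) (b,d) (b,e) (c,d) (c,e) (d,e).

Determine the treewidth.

A width-4 tree decomposition is:
Bags: B1 = {a, b, c, d, e}
Tree: (single bag)
A single bag containing all 5 vertices is trivially a valid decomposition of width 4. For the lower bound, the 5 vertices {a, b, c, d, e} are pairwise adjacent, and any tree decomposition puts a clique entirely inside one bag — forcing width ≥ 4. Therefore the treewidth is 4.

4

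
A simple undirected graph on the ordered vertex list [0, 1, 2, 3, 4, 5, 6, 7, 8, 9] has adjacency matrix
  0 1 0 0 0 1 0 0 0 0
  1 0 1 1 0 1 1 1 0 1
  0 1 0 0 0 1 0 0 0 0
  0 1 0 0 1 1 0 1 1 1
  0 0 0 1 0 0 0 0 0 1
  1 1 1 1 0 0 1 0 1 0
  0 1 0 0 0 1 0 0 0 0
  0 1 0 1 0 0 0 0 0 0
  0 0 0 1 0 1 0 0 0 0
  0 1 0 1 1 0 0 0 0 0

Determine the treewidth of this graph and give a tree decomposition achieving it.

Treewidth 2.
One optimal decomposition is:
Bags: B1 = {1, 3, 5}  B2 = {1, 3, 9}  B3 = {3, 5, 8}  B4 = {1, 3, 7}  B5 = {1, 2, 5}  B6 = {0, 1, 5}  B7 = {1, 5, 6}  B8 = {3, 4, 9}
Tree: B1–B2, B1–B3, B1–B4, B1–B5, B5–B6, B6–B7, B2–B8

The largest bag has 3 vertices, giving width 2; this decomposition certifies tw(G) ≤ 2. Conversely, {3, 5, 8} is a clique of size 3, and the vertices of any clique must share a bag in every tree decomposition; so some bag has ≥ 3 vertices and tw(G) ≥ 2. The upper and lower bounds meet at 2, so that is the treewidth.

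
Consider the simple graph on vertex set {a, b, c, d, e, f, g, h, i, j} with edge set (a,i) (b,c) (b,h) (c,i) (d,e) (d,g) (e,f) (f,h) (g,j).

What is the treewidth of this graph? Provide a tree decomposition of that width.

Treewidth 1.
Bags: B1 = {g, j}  B2 = {d, g}  B3 = {d, e}  B4 = {e, f}  B5 = {f, h}  B6 = {b, h}  B7 = {b, c}  B8 = {c, i}  B9 = {a, i}
Tree: B1–B2, B2–B3, B3–B4, B4–B5, B5–B6, B6–B7, B7–B8, B8–B9

Every bag has size at most 2, so the width is 2 − 1 = 1 and tw(G) ≤ 1. Any graph with an edge has treewidth ≥ 1, and G has the edge j–g. Combining the bounds, tw(G) = 1.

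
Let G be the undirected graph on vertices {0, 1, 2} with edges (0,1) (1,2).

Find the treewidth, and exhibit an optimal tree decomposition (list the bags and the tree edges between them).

Each bag holds 2 vertices, so the decomposition has width 1, which upper-bounds the treewidth. Any graph with an edge has treewidth ≥ 1, and G has the edge 1–2. Combining the bounds, tw(G) = 1.

Treewidth 1.
One such decomposition:
Bags: B1 = {1, 2}  B2 = {0, 1}
Tree: B1–B2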